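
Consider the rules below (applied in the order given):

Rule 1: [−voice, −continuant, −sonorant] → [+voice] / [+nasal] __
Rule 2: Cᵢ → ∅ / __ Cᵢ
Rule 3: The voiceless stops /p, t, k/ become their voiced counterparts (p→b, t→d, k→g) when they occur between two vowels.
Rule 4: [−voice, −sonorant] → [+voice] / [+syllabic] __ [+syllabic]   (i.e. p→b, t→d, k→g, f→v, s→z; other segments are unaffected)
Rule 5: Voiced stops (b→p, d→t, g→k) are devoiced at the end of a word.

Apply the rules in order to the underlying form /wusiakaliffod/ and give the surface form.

Rule 1 (post-nasal voicing): no segment meets the environment; /wusiakaliffod/ is unchanged.
Rule 2 (degemination): /ff/ is a geminate; the first /f/ deletes. /wusiakaliffod/ → wusiakalifod.
Rule 3 (intervocalic voicing): /k/ is a voiceless stop between vowels /a/ and /a/, so it voices to [g]. /wusiakalifod/ → wusiagalifod.
Rule 4 (intervocalic voicing): /s/ is a voiceless obstruent between vowels /u/ and /i/, so it voices to [z]. /f/ is a voiceless obstruent between vowels /i/ and /o/, so it voices to [v]. /wusiagalifod/ → wuziagalivod.
Rule 5 (final devoicing): /d/ is a voiced stop in word-final position, so it devoices to [t]. /wuziagalivod/ → wuziagalivot.

wuziagalivot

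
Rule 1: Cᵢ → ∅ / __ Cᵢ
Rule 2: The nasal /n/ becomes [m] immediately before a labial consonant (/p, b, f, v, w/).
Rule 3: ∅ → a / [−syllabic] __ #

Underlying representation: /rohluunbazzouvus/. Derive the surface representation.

Rule 1 (degemination): /zz/ is a geminate; the first /z/ deletes. /rohluunbazzouvus/ → rohluunbazouvus.
Rule 2 (nasal place assimilation): /n/ precedes the labial consonant /b/, so it assimilates in place to [m]. /rohluunbazouvus/ → rohluumbazouvus.
Rule 3 (final a-epenthesis): the form ends in the consonant /s/, so [a] is inserted word-finally. /rohluumbazouvus/ → rohluumbazouvusa.

rohluumbazouvusa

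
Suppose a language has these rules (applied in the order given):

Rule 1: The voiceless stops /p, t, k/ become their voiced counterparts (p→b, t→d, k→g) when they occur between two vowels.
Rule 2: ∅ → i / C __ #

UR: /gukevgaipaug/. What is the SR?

gugevgaibaugi

Rule 1 (intervocalic voicing): /k/ is a voiceless stop between vowels /u/ and /e/, so it voices to [g]. /p/ is a voiceless stop between vowels /i/ and /a/, so it voices to [b]. /gukevgaipaug/ → gugevgaibaug.
Rule 2 (final i-epenthesis): the form ends in the consonant /g/, so [i] is inserted word-finally. /gugevgaibaug/ → gugevgaibaugi.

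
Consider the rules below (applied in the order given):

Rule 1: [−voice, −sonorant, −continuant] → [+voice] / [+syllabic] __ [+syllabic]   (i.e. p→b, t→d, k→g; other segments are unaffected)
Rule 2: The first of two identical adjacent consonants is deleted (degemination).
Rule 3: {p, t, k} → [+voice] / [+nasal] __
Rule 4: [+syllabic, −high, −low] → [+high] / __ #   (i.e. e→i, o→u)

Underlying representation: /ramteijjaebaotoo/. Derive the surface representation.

ramdeijaebaodou

Rule 1 (intervocalic voicing): /t/ is a voiceless stop between vowels /o/ and /o/, so it voices to [d]. /ramteijjaebaotoo/ → ramteijjaebaodoo.
Rule 2 (degemination): /jj/ is a geminate; the first /j/ deletes. /ramteijjaebaodoo/ → ramteijaebaodoo.
Rule 3 (post-nasal voicing): /t/ is a voiceless stop immediately after the nasal /m/, so it voices to [d]. /ramteijaebaodoo/ → ramdeijaebaodoo.
Rule 4 (final vowel raising): /o/ is a mid vowel in word-final position, so it raises to [u]. /ramdeijaebaodoo/ → ramdeijaebaodou.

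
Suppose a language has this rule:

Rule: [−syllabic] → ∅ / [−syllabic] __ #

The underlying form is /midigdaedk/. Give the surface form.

midigdaed

/k/ is the second consonant of a word-final cluster /dk/, so it deletes.
Surface form: [midigdaed].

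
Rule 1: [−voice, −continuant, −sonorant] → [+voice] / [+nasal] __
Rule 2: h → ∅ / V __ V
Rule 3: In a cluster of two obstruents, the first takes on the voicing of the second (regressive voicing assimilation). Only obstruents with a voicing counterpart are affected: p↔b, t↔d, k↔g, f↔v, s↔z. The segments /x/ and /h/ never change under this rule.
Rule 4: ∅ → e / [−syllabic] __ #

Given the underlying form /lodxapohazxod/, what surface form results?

lotxapoasxode

Rule 1 (post-nasal voicing): no segment meets the environment; /lodxapohazxod/ is unchanged.
Rule 2 (intervocalic h-deletion): /h/ occurs between vowels /o/ and /a/, so it deletes. /lodxapohazxod/ → lodxapoazxod.
Rule 3 (regressive voicing assimilation): /d/ precedes the voiceless obstruent /x/, so it devoices to [t] by assimilation. /z/ precedes the voiceless obstruent /x/, so it devoices to [s] by assimilation. /lodxapoazxod/ → lotxapoasxod.
Rule 4 (final e-epenthesis): the form ends in the consonant /d/, so [e] is inserted word-finally. /lotxapoasxod/ → lotxapoasxode.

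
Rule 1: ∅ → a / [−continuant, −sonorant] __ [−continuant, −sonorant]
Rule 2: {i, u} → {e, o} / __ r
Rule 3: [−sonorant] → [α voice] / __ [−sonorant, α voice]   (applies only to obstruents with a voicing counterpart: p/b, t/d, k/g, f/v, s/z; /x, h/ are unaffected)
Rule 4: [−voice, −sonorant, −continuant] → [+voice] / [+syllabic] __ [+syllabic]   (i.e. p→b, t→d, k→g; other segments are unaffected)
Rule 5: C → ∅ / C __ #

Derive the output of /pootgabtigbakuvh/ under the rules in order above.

poodagabadigabaguf

Rule 1 (stop-cluster a-epenthesis): /t/ and /g/ form a stop–stop cluster, so [a] is inserted between them. /b/ and /t/ form a stop–stop cluster, so [a] is inserted between them. /g/ and /b/ form a stop–stop cluster, so [a] is inserted between them. /pootgabtigbakuvh/ → pootagabatigabakuvh.
Rule 2 (pre-rhotic lowering): no segment meets the environment; /pootagabatigabakuvh/ is unchanged.
Rule 3 (regressive voicing assimilation): /v/ precedes the voiceless obstruent /h/, so it devoices to [f] by assimilation. /pootagabatigabakuvh/ → pootagabatigabakufh.
Rule 4 (intervocalic voicing): /t/ is a voiceless stop between vowels /o/ and /a/, so it voices to [d]. /t/ is a voiceless stop between vowels /a/ and /i/, so it voices to [d]. /k/ is a voiceless stop between vowels /a/ and /u/, so it voices to [g]. /pootagabatigabakufh/ → poodagabadigabagufh.
Rule 5 (final cluster simplification): /h/ is the second consonant of a word-final cluster /fh/, so it deletes. /poodagabadigabagufh/ → poodagabadigabaguf.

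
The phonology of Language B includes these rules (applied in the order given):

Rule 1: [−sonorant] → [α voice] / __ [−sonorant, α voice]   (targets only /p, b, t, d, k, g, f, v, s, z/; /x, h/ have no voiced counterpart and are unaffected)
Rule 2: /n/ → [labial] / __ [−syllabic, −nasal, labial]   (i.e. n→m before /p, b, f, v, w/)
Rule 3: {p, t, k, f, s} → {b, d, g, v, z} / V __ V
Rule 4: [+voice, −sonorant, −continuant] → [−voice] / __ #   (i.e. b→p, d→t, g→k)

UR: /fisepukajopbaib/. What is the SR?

fizebugajobbaip

Rule 1 (regressive voicing assimilation): /p/ precedes the voiced obstruent /b/, so it voices to [b] by assimilation. /fisepukajopbaib/ → fisepukajobbaib.
Rule 2 (nasal place assimilation): no segment meets the environment; /fisepukajobbaib/ is unchanged.
Rule 3 (intervocalic voicing): /s/ is a voiceless obstruent between vowels /i/ and /e/, so it voices to [z]. /p/ is a voiceless obstruent between vowels /e/ and /u/, so it voices to [b]. /k/ is a voiceless obstruent between vowels /u/ and /a/, so it voices to [g]. /fisepukajobbaib/ → fizebugajobbaib.
Rule 4 (final devoicing): /b/ is a voiced stop in word-final position, so it devoices to [p]. /fizebugajobbaib/ → fizebugajobbaip.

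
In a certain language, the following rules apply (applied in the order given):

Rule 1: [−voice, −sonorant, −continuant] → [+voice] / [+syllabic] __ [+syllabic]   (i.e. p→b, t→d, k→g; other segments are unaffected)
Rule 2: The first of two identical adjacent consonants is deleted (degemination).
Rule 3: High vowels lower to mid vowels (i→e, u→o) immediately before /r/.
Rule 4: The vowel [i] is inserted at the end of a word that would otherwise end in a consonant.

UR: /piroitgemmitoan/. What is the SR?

peroitgemidoani

Rule 1 (intervocalic voicing): /t/ is a voiceless stop between vowels /i/ and /o/, so it voices to [d]. /piroitgemmitoan/ → piroitgemmidoan.
Rule 2 (degemination): /mm/ is a geminate; the first /m/ deletes. /piroitgemmidoan/ → piroitgemidoan.
Rule 3 (pre-rhotic lowering): /i/ is a high vowel immediately before /r/, so it lowers to [e]. /piroitgemidoan/ → peroitgemidoan.
Rule 4 (final i-epenthesis): the form ends in the consonant /n/, so [i] is inserted word-finally. /peroitgemidoan/ → peroitgemidoani.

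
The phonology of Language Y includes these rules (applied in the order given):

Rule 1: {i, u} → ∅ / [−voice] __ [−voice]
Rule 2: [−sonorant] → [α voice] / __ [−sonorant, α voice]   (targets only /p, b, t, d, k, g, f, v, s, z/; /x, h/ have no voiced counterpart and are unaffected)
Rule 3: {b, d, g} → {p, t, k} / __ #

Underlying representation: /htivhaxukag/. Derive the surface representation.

Rule 1 (high vowel syncope): /u/ is a high vowel flanked by voiceless consonants /x/ and /k/, so it deletes. /htivhaxukag/ → htivhaxkag.
Rule 2 (regressive voicing assimilation): /v/ precedes the voiceless obstruent /h/, so it devoices to [f] by assimilation. /htivhaxkag/ → htifhaxkag.
Rule 3 (final devoicing): /g/ is a voiced stop in word-final position, so it devoices to [k]. /htifhaxkag/ → htifhaxkak.

htifhaxkak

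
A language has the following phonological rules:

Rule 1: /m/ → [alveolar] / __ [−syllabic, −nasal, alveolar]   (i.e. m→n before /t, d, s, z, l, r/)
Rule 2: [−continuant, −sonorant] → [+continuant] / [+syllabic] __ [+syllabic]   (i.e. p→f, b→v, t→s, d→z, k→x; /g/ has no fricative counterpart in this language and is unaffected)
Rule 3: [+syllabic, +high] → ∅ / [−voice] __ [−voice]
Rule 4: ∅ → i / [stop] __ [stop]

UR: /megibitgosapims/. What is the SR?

Rule 1 (nasal place assimilation): /m/ precedes the alveolar consonant /s/, so it assimilates in place to [n]. /megibitgosapims/ → megibitgosapins.
Rule 2 (intervocalic spirantization): /b/ is a stop between vowels /i/ and /i/, so it spirantizes to the fricative [v]. /p/ is a stop between vowels /a/ and /i/, so it spirantizes to the fricative [f]. /megibitgosapins/ → megivitgosafins.
Rule 3 (high vowel syncope): no segment meets the environment; /megivitgosafins/ is unchanged.
Rule 4 (stop-cluster i-epenthesis): /t/ and /g/ form a stop–stop cluster, so [i] is inserted between them. /megivitgosafins/ → megivitigosafins.

megivitigosafins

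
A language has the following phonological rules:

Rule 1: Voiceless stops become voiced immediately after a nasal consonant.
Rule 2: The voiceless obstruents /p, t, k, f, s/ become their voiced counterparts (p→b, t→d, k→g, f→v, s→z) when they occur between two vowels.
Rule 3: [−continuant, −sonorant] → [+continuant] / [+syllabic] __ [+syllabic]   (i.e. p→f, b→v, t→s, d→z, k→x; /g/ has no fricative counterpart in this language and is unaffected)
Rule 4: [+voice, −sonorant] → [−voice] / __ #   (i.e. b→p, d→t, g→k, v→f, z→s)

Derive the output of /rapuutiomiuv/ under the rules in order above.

ravuuziomiuf

Rule 1 (post-nasal voicing): no segment meets the environment; /rapuutiomiuv/ is unchanged.
Rule 2 (intervocalic voicing): /p/ is a voiceless obstruent between vowels /a/ and /u/, so it voices to [b]. /t/ is a voiceless obstruent between vowels /u/ and /i/, so it voices to [d]. /rapuutiomiuv/ → rabuudiomiuv.
Rule 3 (intervocalic spirantization): /b/ is a stop between vowels /a/ and /u/, so it spirantizes to the fricative [v]. /d/ is a stop between vowels /u/ and /i/, so it spirantizes to the fricative [z]. /rabuudiomiuv/ → ravuuziomiuv.
Rule 4 (final devoicing): /v/ is a voiced obstruent in word-final position, so it devoices to [f]. /ravuuziomiuv/ → ravuuziomiuf.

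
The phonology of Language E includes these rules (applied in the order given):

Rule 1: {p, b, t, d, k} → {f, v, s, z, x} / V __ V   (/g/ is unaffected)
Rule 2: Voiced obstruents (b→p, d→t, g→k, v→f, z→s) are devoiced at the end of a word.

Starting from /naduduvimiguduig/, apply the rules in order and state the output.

nazuzuvimiguzuik

Rule 1 (intervocalic spirantization): /d/ is a stop between vowels /a/ and /u/, so it spirantizes to the fricative [z]. /d/ is a stop between vowels /u/ and /u/, so it spirantizes to the fricative [z]. /d/ is a stop between vowels /u/ and /u/, so it spirantizes to the fricative [z]. /naduduvimiguduig/ → nazuzuvimiguzuig.
Rule 2 (final devoicing): /g/ is a voiced obstruent in word-final position, so it devoices to [k]. /nazuzuvimiguzuig/ → nazuzuvimiguzuik.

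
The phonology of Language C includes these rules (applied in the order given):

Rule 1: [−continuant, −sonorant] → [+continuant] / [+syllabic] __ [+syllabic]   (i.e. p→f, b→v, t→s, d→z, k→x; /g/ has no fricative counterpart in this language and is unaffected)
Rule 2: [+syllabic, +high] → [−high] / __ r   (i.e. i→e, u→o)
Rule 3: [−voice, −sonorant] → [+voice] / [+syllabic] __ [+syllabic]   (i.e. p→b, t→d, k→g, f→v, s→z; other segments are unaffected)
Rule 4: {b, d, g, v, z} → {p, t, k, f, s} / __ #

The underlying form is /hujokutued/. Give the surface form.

hujoxuzuet

Rule 1 (intervocalic spirantization): /k/ is a stop between vowels /o/ and /u/, so it spirantizes to the fricative [x]. /t/ is a stop between vowels /u/ and /u/, so it spirantizes to the fricative [s]. /hujokutued/ → hujoxusued.
Rule 2 (pre-rhotic lowering): no segment meets the environment; /hujoxusued/ is unchanged.
Rule 3 (intervocalic voicing): /s/ is a voiceless obstruent between vowels /u/ and /u/, so it voices to [z]. /hujoxusued/ → hujoxuzued.
Rule 4 (final devoicing): /d/ is a voiced obstruent in word-final position, so it devoices to [t]. /hujoxuzued/ → hujoxuzuet.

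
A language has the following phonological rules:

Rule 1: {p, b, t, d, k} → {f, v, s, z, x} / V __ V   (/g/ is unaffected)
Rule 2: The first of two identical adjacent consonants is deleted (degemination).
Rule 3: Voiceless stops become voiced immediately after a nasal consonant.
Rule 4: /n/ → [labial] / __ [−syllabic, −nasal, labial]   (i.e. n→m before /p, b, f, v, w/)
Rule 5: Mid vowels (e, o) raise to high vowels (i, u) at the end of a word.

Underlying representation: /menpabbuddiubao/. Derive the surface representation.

membabudiuvau

Rule 1 (intervocalic spirantization): /b/ is a stop between vowels /u/ and /a/, so it spirantizes to the fricative [v]. /menpabbuddiubao/ → menpabbuddiuvao.
Rule 2 (degemination): /bb/ is a geminate; the first /b/ deletes. /dd/ is a geminate; the first /d/ deletes. /menpabbuddiuvao/ → menpabudiuvao.
Rule 3 (post-nasal voicing): /p/ is a voiceless stop immediately after the nasal /n/, so it voices to [b]. /menpabudiuvao/ → menbabudiuvao.
Rule 4 (nasal place assimilation): /n/ precedes the labial consonant /b/, so it assimilates in place to [m]. /menbabudiuvao/ → membabudiuvao.
Rule 5 (final vowel raising): /o/ is a mid vowel in word-final position, so it raises to [u]. /membabudiuvao/ → membabudiuvau.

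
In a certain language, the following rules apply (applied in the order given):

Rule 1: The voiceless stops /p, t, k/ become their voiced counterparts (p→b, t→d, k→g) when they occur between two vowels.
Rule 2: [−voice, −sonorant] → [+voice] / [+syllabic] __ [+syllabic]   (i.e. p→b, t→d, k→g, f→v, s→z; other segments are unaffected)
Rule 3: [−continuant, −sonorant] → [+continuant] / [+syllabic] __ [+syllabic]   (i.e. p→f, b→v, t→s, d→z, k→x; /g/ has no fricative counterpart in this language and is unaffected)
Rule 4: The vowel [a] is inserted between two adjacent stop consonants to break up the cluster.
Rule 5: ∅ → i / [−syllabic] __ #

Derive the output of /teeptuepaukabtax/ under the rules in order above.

teepatuevaugabataxi

Rule 1 (intervocalic voicing): /p/ is a voiceless stop between vowels /e/ and /a/, so it voices to [b]. /k/ is a voiceless stop between vowels /u/ and /a/, so it voices to [g]. /teeptuepaukabtax/ → teeptuebaugabtax.
Rule 2 (intervocalic voicing): no segment meets the environment; /teeptuebaugabtax/ is unchanged.
Rule 3 (intervocalic spirantization): /b/ is a stop between vowels /e/ and /a/, so it spirantizes to the fricative [v]. /teeptuebaugabtax/ → teeptuevaugabtax.
Rule 4 (stop-cluster a-epenthesis): /p/ and /t/ form a stop–stop cluster, so [a] is inserted between them. /b/ and /t/ form a stop–stop cluster, so [a] is inserted between them. /teeptuevaugabtax/ → teepatuevaugabatax.
Rule 5 (final i-epenthesis): the form ends in the consonant /x/, so [i] is inserted word-finally. /teepatuevaugabatax/ → teepatuevaugabataxi.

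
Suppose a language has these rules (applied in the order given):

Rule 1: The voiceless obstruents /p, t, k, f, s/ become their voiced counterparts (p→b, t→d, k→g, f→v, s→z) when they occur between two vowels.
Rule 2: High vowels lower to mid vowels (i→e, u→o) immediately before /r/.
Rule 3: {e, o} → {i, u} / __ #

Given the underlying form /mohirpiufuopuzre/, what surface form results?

Rule 1 (intervocalic voicing): /f/ is a voiceless obstruent between vowels /u/ and /u/, so it voices to [v]. /p/ is a voiceless obstruent between vowels /o/ and /u/, so it voices to [b]. /mohirpiufuopuzre/ → mohirpiuvuobuzre.
Rule 2 (pre-rhotic lowering): /i/ is a high vowel immediately before /r/, so it lowers to [e]. /mohirpiuvuobuzre/ → moherpiuvuobuzre.
Rule 3 (final vowel raising): /e/ is a mid vowel in word-final position, so it raises to [i]. /moherpiuvuobuzre/ → moherpiuvuobuzri.

moherpiuvuobuzri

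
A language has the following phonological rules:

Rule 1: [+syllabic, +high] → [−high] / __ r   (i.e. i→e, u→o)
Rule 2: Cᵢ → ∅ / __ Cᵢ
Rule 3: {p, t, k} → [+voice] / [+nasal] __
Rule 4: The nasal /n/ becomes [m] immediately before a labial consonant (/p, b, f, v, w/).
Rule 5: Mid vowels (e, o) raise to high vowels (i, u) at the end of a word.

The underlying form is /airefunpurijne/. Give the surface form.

aerefumborijni

Rule 1 (pre-rhotic lowering): /i/ is a high vowel immediately before /r/, so it lowers to [e]. /u/ is a high vowel immediately before /r/, so it lowers to [o]. /airefunpurijne/ → aerefunporijne.
Rule 2 (degemination): no segment meets the environment; /aerefunporijne/ is unchanged.
Rule 3 (post-nasal voicing): /p/ is a voiceless stop immediately after the nasal /n/, so it voices to [b]. /aerefunporijne/ → aerefunborijne.
Rule 4 (nasal place assimilation): /n/ precedes the labial consonant /b/, so it assimilates in place to [m]. /aerefunborijne/ → aerefumborijne.
Rule 5 (final vowel raising): /e/ is a mid vowel in word-final position, so it raises to [i]. /aerefumborijne/ → aerefumborijni.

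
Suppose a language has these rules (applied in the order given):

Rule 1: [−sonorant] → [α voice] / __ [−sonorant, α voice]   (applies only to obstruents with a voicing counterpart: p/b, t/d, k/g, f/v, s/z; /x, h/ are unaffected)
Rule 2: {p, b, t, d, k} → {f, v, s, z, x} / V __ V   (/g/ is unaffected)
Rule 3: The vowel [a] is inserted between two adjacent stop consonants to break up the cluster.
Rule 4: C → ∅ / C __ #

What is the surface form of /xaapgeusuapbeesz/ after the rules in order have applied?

Rule 1 (regressive voicing assimilation): /p/ precedes the voiced obstruent /g/, so it voices to [b] by assimilation. /p/ precedes the voiced obstruent /b/, so it voices to [b] by assimilation. /s/ precedes the voiced obstruent /z/, so it voices to [z] by assimilation. /xaapgeusuapbeesz/ → xaabgeusuabbeezz.
Rule 2 (intervocalic spirantization): no segment meets the environment; /xaabgeusuabbeezz/ is unchanged.
Rule 3 (stop-cluster a-epenthesis): /b/ and /g/ form a stop–stop cluster, so [a] is inserted between them. /b/ and /b/ form a stop–stop cluster, so [a] is inserted between them. /xaabgeusuabbeezz/ → xaabageusuababeezz.
Rule 4 (final cluster simplification): /z/ is the second consonant of a word-final cluster /zz/, so it deletes. /xaabageusuababeezz/ → xaabageusuababeez.

xaabageusuababeez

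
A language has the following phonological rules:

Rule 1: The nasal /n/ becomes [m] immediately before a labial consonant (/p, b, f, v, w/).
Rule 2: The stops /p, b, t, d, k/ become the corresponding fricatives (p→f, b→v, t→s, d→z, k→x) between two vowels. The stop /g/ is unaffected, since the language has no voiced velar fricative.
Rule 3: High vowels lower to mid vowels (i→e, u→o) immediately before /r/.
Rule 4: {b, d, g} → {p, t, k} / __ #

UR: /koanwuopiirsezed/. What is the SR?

Rule 1 (nasal place assimilation): /n/ precedes the labial consonant /w/, so it assimilates in place to [m]. /koanwuopiirsezed/ → koamwuopiirsezed.
Rule 2 (intervocalic spirantization): /p/ is a stop between vowels /o/ and /i/, so it spirantizes to the fricative [f]. /koamwuopiirsezed/ → koamwuofiirsezed.
Rule 3 (pre-rhotic lowering): /i/ is a high vowel immediately before /r/, so it lowers to [e]. /koamwuofiirsezed/ → koamwuofiersezed.
Rule 4 (final devoicing): /d/ is a voiced stop in word-final position, so it devoices to [t]. /koamwuofiersezed/ → koamwuofiersezet.

koamwuofiersezet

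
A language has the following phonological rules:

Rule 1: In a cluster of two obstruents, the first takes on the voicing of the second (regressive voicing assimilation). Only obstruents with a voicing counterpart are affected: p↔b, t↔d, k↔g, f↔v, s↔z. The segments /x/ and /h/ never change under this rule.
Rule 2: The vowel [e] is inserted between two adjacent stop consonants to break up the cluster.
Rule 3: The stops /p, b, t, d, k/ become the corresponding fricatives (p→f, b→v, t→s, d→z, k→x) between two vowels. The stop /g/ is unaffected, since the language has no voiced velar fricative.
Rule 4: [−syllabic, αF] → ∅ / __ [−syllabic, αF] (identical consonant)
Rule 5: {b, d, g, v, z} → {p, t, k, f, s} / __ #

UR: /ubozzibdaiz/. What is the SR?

uvozivezais

Rule 1 (regressive voicing assimilation): no segment meets the environment; /ubozzibdaiz/ is unchanged.
Rule 2 (stop-cluster e-epenthesis): /b/ and /d/ form a stop–stop cluster, so [e] is inserted between them. /ubozzibdaiz/ → ubozzibedaiz.
Rule 3 (intervocalic spirantization): /b/ is a stop between vowels /u/ and /o/, so it spirantizes to the fricative [v]. /b/ is a stop between vowels /i/ and /e/, so it spirantizes to the fricative [v]. /d/ is a stop between vowels /e/ and /a/, so it spirantizes to the fricative [z]. /ubozzibedaiz/ → uvozzivezaiz.
Rule 4 (degemination): /zz/ is a geminate; the first /z/ deletes. /uvozzivezaiz/ → uvozivezaiz.
Rule 5 (final devoicing): /z/ is a voiced obstruent in word-final position, so it devoices to [s]. /uvozivezaiz/ → uvozivezais.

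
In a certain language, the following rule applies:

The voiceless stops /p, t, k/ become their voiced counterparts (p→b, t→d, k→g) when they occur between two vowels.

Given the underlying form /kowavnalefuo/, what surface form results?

kowavnalefuo

No segment of /kowavnalefuo/ meets the structural description of the rule, so the form surfaces unchanged.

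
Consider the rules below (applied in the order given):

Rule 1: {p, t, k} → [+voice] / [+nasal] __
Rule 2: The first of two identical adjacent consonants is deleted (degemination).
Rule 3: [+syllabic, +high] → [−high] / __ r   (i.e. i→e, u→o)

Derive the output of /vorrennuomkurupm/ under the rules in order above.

Rule 1 (post-nasal voicing): /k/ is a voiceless stop immediately after the nasal /m/, so it voices to [g]. /vorrennuomkurupm/ → vorrennuomgurupm.
Rule 2 (degemination): /rr/ is a geminate; the first /r/ deletes. /nn/ is a geminate; the first /n/ deletes. /vorrennuomgurupm/ → vorenuomgurupm.
Rule 3 (pre-rhotic lowering): /u/ is a high vowel immediately before /r/, so it lowers to [o]. /vorenuomgurupm/ → vorenuomgorupm.

vorenuomgorupm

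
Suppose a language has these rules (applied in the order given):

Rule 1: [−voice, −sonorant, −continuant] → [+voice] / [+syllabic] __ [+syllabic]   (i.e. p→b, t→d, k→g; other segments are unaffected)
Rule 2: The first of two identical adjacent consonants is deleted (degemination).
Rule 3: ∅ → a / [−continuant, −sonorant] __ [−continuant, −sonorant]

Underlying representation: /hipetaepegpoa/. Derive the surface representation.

hibedaebegapoa

Rule 1 (intervocalic voicing): /p/ is a voiceless stop between vowels /i/ and /e/, so it voices to [b]. /t/ is a voiceless stop between vowels /e/ and /a/, so it voices to [d]. /p/ is a voiceless stop between vowels /e/ and /e/, so it voices to [b]. /hipetaepegpoa/ → hibedaebegpoa.
Rule 2 (degemination): no segment meets the environment; /hibedaebegpoa/ is unchanged.
Rule 3 (stop-cluster a-epenthesis): /g/ and /p/ form a stop–stop cluster, so [a] is inserted between them. /hibedaebegpoa/ → hibedaebegapoa.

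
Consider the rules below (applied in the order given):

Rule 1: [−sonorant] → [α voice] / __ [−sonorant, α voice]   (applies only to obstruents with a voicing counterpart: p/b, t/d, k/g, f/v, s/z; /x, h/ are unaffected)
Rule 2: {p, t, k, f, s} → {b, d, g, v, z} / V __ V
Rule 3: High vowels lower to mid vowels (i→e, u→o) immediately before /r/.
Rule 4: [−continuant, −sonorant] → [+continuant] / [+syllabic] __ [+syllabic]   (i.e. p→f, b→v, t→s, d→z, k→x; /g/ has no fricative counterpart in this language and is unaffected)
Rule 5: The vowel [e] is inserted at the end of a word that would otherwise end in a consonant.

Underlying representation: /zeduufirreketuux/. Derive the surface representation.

zezuuverregezuuxe

Rule 1 (regressive voicing assimilation): no segment meets the environment; /zeduufirreketuux/ is unchanged.
Rule 2 (intervocalic voicing): /f/ is a voiceless obstruent between vowels /u/ and /i/, so it voices to [v]. /k/ is a voiceless obstruent between vowels /e/ and /e/, so it voices to [g]. /t/ is a voiceless obstruent between vowels /e/ and /u/, so it voices to [d]. /zeduufirreketuux/ → zeduuvirregeduux.
Rule 3 (pre-rhotic lowering): /i/ is a high vowel immediately before /r/, so it lowers to [e]. /zeduuvirregeduux/ → zeduuverregeduux.
Rule 4 (intervocalic spirantization): /d/ is a stop between vowels /e/ and /u/, so it spirantizes to the fricative [z]. /d/ is a stop between vowels /e/ and /u/, so it spirantizes to the fricative [z]. /zeduuverregeduux/ → zezuuverregezuux.
Rule 5 (final e-epenthesis): the form ends in the consonant /x/, so [e] is inserted word-finally. /zezuuverregezuux/ → zezuuverregezuuxe.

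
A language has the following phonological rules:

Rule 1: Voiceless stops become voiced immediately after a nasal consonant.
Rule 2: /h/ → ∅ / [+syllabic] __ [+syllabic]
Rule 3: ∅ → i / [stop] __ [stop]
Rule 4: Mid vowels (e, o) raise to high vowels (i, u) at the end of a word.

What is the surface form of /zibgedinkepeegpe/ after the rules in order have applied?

Rule 1 (post-nasal voicing): /k/ is a voiceless stop immediately after the nasal /n/, so it voices to [g]. /zibgedinkepeegpe/ → zibgedingepeegpe.
Rule 2 (intervocalic h-deletion): no segment meets the environment; /zibgedingepeegpe/ is unchanged.
Rule 3 (stop-cluster i-epenthesis): /b/ and /g/ form a stop–stop cluster, so [i] is inserted between them. /g/ and /p/ form a stop–stop cluster, so [i] is inserted between them. /zibgedingepeegpe/ → zibigedingepeegipe.
Rule 4 (final vowel raising): /e/ is a mid vowel in word-final position, so it raises to [i]. /zibigedingepeegipe/ → zibigedingepeegipi.

zibigedingepeegipi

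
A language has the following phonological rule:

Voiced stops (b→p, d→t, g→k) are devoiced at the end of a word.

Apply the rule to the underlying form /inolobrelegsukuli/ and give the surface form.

inolobrelegsukuli

No segment of /inolobrelegsukuli/ meets the structural description of the rule, so the form surfaces unchanged.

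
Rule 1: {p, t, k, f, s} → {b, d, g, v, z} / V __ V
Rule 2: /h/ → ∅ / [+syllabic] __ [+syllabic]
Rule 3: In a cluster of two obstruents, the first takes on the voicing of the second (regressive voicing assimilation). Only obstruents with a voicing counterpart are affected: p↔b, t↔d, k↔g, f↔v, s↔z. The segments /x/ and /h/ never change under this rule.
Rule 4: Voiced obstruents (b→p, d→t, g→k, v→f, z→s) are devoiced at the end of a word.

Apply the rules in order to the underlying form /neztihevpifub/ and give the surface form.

nestiefpivup

Rule 1 (intervocalic voicing): /f/ is a voiceless obstruent between vowels /i/ and /u/, so it voices to [v]. /neztihevpifub/ → neztihevpivub.
Rule 2 (intervocalic h-deletion): /h/ occurs between vowels /i/ and /e/, so it deletes. /neztihevpivub/ → neztievpivub.
Rule 3 (regressive voicing assimilation): /z/ precedes the voiceless obstruent /t/, so it devoices to [s] by assimilation. /v/ precedes the voiceless obstruent /p/, so it devoices to [f] by assimilation. /neztievpivub/ → nestiefpivub.
Rule 4 (final devoicing): /b/ is a voiced obstruent in word-final position, so it devoices to [p]. /nestiefpivub/ → nestiefpivup.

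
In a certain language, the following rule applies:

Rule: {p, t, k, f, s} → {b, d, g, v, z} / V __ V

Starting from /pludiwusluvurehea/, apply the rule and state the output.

No segment of /pludiwusluvurehea/ meets the structural description of the rule, so the form surfaces unchanged.

pludiwusluvurehea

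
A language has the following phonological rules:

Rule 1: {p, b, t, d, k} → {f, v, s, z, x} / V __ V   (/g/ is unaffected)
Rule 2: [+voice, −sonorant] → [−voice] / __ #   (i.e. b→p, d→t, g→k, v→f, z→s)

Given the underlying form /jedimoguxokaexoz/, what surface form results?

Rule 1 (intervocalic spirantization): /d/ is a stop between vowels /e/ and /i/, so it spirantizes to the fricative [z]. /k/ is a stop between vowels /o/ and /a/, so it spirantizes to the fricative [x]. /jedimoguxokaexoz/ → jezimoguxoxaexoz.
Rule 2 (final devoicing): /z/ is a voiced obstruent in word-final position, so it devoices to [s]. /jezimoguxoxaexoz/ → jezimoguxoxaexos.

jezimoguxoxaexos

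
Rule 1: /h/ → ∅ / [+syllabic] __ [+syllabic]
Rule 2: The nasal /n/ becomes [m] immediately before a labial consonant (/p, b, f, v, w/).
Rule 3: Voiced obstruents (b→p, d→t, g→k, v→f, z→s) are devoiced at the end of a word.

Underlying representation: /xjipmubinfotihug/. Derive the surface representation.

Rule 1 (intervocalic h-deletion): /h/ occurs between vowels /i/ and /u/, so it deletes. /xjipmubinfotihug/ → xjipmubinfotiug.
Rule 2 (nasal place assimilation): /n/ precedes the labial consonant /f/, so it assimilates in place to [m]. /xjipmubinfotiug/ → xjipmubimfotiug.
Rule 3 (final devoicing): /g/ is a voiced obstruent in word-final position, so it devoices to [k]. /xjipmubimfotiug/ → xjipmubimfotiuk.

xjipmubimfotiuk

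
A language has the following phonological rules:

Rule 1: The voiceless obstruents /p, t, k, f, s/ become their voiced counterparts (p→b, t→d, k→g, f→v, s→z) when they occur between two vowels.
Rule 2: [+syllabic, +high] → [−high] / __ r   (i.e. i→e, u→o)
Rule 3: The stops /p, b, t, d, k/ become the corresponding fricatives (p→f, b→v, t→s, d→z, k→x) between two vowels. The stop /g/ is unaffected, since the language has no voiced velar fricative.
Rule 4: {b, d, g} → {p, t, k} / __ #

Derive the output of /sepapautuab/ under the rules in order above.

sevavauzuap

Rule 1 (intervocalic voicing): /p/ is a voiceless obstruent between vowels /e/ and /a/, so it voices to [b]. /p/ is a voiceless obstruent between vowels /a/ and /a/, so it voices to [b]. /t/ is a voiceless obstruent between vowels /u/ and /u/, so it voices to [d]. /sepapautuab/ → sebabauduab.
Rule 2 (pre-rhotic lowering): no segment meets the environment; /sebabauduab/ is unchanged.
Rule 3 (intervocalic spirantization): /b/ is a stop between vowels /e/ and /a/, so it spirantizes to the fricative [v]. /b/ is a stop between vowels /a/ and /a/, so it spirantizes to the fricative [v]. /d/ is a stop between vowels /u/ and /u/, so it spirantizes to the fricative [z]. /sebabauduab/ → sevavauzuab.
Rule 4 (final devoicing): /b/ is a voiced stop in word-final position, so it devoices to [p]. /sevavauzuab/ → sevavauzuap.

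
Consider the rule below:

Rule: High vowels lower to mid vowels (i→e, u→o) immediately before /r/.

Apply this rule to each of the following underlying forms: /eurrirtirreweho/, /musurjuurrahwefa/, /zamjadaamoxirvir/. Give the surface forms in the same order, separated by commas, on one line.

eorrerterreweho, musorjuorrahwefa, zamjadaamoxerver

/eurrirtirreweho/: /u/ is a high vowel immediately before /r/, so it lowers to [o]. /i/ is a high vowel immediately before /r/, so it lowers to [e]. /i/ is a high vowel immediately before /r/, so it lowers to [e]. → [eorrerterreweho].
/musurjuurrahwefa/: /u/ is a high vowel immediately before /r/, so it lowers to [o]. /u/ is a high vowel immediately before /r/, so it lowers to [o]. → [musorjuorrahwefa].
/zamjadaamoxirvir/: /i/ is a high vowel immediately before /r/, so it lowers to [e]. /i/ is a high vowel immediately before /r/, so it lowers to [e]. → [zamjadaamoxerver].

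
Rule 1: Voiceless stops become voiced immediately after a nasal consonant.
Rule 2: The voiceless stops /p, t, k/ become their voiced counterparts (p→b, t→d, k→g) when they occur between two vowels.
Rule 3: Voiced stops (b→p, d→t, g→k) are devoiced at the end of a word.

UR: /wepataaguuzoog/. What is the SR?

webadaaguuzook

Rule 1 (post-nasal voicing): no segment meets the environment; /wepataaguuzoog/ is unchanged.
Rule 2 (intervocalic voicing): /p/ is a voiceless stop between vowels /e/ and /a/, so it voices to [b]. /t/ is a voiceless stop between vowels /a/ and /a/, so it voices to [d]. /wepataaguuzoog/ → webadaaguuzoog.
Rule 3 (final devoicing): /g/ is a voiced stop in word-final position, so it devoices to [k]. /webadaaguuzoog/ → webadaaguuzook.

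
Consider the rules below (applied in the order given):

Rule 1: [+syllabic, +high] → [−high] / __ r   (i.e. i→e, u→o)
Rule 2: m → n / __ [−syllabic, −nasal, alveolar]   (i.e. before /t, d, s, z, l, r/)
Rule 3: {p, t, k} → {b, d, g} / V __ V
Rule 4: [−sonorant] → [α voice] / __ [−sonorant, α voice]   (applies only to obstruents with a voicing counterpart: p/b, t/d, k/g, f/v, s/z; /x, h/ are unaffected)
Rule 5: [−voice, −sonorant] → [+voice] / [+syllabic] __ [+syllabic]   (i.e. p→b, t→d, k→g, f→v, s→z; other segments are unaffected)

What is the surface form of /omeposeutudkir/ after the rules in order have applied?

Rule 1 (pre-rhotic lowering): /i/ is a high vowel immediately before /r/, so it lowers to [e]. /omeposeutudkir/ → omeposeutudker.
Rule 2 (nasal place assimilation): no segment meets the environment; /omeposeutudker/ is unchanged.
Rule 3 (intervocalic voicing): /p/ is a voiceless stop between vowels /e/ and /o/, so it voices to [b]. /t/ is a voiceless stop between vowels /u/ and /u/, so it voices to [d]. /omeposeutudker/ → omeboseududker.
Rule 4 (regressive voicing assimilation): /d/ precedes the voiceless obstruent /k/, so it devoices to [t] by assimilation. /omeboseududker/ → omeboseudutker.
Rule 5 (intervocalic voicing): /s/ is a voiceless obstruent between vowels /o/ and /e/, so it voices to [z]. /omeboseudutker/ → omebozeudutker.

omebozeudutker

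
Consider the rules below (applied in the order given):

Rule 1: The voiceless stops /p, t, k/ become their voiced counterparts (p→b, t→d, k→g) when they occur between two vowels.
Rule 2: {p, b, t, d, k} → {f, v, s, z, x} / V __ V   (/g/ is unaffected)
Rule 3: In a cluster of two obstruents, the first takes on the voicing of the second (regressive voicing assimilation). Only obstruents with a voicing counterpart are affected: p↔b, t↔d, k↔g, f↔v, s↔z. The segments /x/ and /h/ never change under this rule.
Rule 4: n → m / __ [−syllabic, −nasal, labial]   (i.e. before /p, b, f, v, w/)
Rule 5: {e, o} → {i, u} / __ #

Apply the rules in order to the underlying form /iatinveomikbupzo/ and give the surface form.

iazimveomigbubzu

Rule 1 (intervocalic voicing): /t/ is a voiceless stop between vowels /a/ and /i/, so it voices to [d]. /iatinveomikbupzo/ → iadinveomikbupzo.
Rule 2 (intervocalic spirantization): /d/ is a stop between vowels /a/ and /i/, so it spirantizes to the fricative [z]. /iadinveomikbupzo/ → iazinveomikbupzo.
Rule 3 (regressive voicing assimilation): /k/ precedes the voiced obstruent /b/, so it voices to [g] by assimilation. /p/ precedes the voiced obstruent /z/, so it voices to [b] by assimilation. /iazinveomikbupzo/ → iazinveomigbubzo.
Rule 4 (nasal place assimilation): /n/ precedes the labial consonant /v/, so it assimilates in place to [m]. /iazinveomigbubzo/ → iazimveomigbubzo.
Rule 5 (final vowel raising): /o/ is a mid vowel in word-final position, so it raises to [u]. /iazimveomigbubzo/ → iazimveomigbubzu.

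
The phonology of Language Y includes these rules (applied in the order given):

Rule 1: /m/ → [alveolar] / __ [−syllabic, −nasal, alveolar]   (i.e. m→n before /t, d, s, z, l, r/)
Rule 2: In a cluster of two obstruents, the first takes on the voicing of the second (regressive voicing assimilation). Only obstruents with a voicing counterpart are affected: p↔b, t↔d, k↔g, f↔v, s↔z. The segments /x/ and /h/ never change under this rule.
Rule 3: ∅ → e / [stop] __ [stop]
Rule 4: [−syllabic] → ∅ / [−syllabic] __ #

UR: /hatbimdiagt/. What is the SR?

hadebindiaket

Rule 1 (nasal place assimilation): /m/ precedes the alveolar consonant /d/, so it assimilates in place to [n]. /hatbimdiagt/ → hatbindiagt.
Rule 2 (regressive voicing assimilation): /t/ precedes the voiced obstruent /b/, so it voices to [d] by assimilation. /g/ precedes the voiceless obstruent /t/, so it devoices to [k] by assimilation. /hatbindiagt/ → hadbindiakt.
Rule 3 (stop-cluster e-epenthesis): /d/ and /b/ form a stop–stop cluster, so [e] is inserted between them. /k/ and /t/ form a stop–stop cluster, so [e] is inserted between them. /hadbindiakt/ → hadebindiaket.
Rule 4 (final cluster simplification): no segment meets the environment; /hadebindiaket/ is unchanged.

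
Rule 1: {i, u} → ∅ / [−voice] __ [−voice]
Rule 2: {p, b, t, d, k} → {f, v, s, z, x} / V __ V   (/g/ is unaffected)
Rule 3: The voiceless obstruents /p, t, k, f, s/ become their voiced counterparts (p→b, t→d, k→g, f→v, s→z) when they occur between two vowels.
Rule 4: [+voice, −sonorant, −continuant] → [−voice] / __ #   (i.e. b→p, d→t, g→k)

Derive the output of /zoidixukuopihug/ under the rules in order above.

zoizixkuophuk

Rule 1 (high vowel syncope): /u/ is a high vowel flanked by voiceless consonants /x/ and /k/, so it deletes. /i/ is a high vowel flanked by voiceless consonants /p/ and /h/, so it deletes. /zoidixukuopihug/ → zoidixkuophug.
Rule 2 (intervocalic spirantization): /d/ is a stop between vowels /i/ and /i/, so it spirantizes to the fricative [z]. /zoidixkuophug/ → zoizixkuophug.
Rule 3 (intervocalic voicing): no segment meets the environment; /zoizixkuophug/ is unchanged.
Rule 4 (final devoicing): /g/ is a voiced stop in word-final position, so it devoices to [k]. /zoizixkuophug/ → zoizixkuophuk.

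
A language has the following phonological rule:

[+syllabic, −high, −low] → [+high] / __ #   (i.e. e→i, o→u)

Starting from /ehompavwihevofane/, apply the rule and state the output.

/e/ is a mid vowel in word-final position, so it raises to [i].
The other instances of /e/, /o/ do not occur in the required environment and remain unchanged.
Surface form: [ehompavwihevofani].

ehompavwihevofani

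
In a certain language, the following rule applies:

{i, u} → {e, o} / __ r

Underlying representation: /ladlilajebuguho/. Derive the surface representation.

No segment of /ladlilajebuguho/ meets the structural description of the rule, so the form surfaces unchanged.

ladlilajebuguho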